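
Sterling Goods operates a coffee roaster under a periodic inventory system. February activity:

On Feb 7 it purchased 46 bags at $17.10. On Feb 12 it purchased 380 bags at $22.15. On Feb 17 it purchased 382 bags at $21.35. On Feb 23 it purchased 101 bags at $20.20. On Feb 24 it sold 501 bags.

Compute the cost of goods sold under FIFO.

COGS = $10,804.85

Feb 24, 501 sold [FIFO — oldest first]: 46 @ $17.10 + 380 @ $22.15 + 75 @ $21.35 = $10,804.85
Ending inventory: 307 @ $21.35 + 101 @ $20.20 = $8,594.65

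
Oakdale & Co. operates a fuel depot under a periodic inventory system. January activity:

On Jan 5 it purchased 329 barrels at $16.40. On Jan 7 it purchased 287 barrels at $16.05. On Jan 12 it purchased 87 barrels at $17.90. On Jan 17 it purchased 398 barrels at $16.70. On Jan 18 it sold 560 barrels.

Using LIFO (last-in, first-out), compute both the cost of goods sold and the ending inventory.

Jan 18, 560 sold [LIFO — newest first]: 398 @ $16.70 + 87 @ $17.90 + 75 @ $16.05 = $9,407.65
Ending inventory: 329 @ $16.40 + 212 @ $16.05 = $8,798.20

COGS = $9,407.65; ending inventory = $8,798.20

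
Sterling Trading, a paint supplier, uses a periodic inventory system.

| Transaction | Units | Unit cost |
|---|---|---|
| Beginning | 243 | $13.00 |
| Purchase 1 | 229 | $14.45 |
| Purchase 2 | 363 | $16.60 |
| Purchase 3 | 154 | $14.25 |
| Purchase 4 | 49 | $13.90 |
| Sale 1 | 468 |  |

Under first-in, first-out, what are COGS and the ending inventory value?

Sale 1 (468) [FIFO — oldest first]: 243 @ $13.00 + 225 @ $14.45 = $6,410.25
Ending inventory: 4 @ $14.45 + 363 @ $16.60 + 154 @ $14.25 + 49 @ $13.90 = $8,959.20

COGS = $6,410.25; ending inventory = $8,959.20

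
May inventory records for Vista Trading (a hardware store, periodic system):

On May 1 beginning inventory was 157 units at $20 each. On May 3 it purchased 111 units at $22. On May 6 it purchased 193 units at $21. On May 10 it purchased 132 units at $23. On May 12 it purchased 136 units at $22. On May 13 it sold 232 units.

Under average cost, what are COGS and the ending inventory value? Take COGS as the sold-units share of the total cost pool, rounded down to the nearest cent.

COGS = $4,984.65; ending inventory = $10,678.35

May 13, sell 232: 232/729 × $15,663.00 → $4,984.65
Ending inventory (cost pool remaining) = $10,678.35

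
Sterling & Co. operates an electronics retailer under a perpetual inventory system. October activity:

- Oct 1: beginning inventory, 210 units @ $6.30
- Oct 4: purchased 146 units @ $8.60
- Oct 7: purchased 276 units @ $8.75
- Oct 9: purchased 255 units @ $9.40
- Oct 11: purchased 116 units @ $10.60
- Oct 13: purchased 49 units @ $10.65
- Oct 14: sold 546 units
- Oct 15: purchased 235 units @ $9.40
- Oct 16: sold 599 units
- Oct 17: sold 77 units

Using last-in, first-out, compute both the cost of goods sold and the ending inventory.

COGS = $10,941.55; ending inventory = $409.50

Oct 14, 546 sold [LIFO — newest first]: 49 @ $10.65 + 116 @ $10.60 + 255 @ $9.40 + 126 @ $8.75 = $5,250.95
Oct 16, 599 sold [LIFO — newest first]: 235 @ $9.40 + 150 @ $8.75 + 146 @ $8.60 + 68 @ $6.30 = $5,205.50
Oct 17, 77 sold [LIFO — newest first]: 77 @ $6.30 = $485.10
Total COGS = $5,250.95 + $5,205.50 + $485.10 = $10,941.55
Ending inventory: 65 @ $6.30 = $409.50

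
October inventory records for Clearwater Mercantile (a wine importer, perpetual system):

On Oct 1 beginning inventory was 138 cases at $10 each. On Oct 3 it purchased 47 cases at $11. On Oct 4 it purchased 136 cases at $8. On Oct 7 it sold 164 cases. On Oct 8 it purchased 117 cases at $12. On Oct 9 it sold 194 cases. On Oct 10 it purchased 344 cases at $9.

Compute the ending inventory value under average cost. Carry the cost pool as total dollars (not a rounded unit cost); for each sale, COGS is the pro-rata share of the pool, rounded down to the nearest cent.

After Oct 1: 138 on hand, pool $1,380.00 (≈ $10.0000 each)
After Oct 3: 185 on hand, pool $1,897.00 (≈ $10.2541 each)
After Oct 4: 321 on hand, pool $2,985.00 (≈ $9.2991 each)
Oct 7, sell 164: 164/321 × $2,985.00 → $1,525.04
After Oct 8: 274 on hand, pool $2,863.96 (≈ $10.4524 each)
Oct 9, sell 194: 194/274 × $2,863.96 → $2,027.76
After Oct 10: 424 on hand, pool $3,932.20 (≈ $9.2741 each)
Total COGS = $1,525.04 + $2,027.76 = $3,552.80
Ending inventory (cost pool remaining) = $3,932.20

Ending inventory = $3,932.20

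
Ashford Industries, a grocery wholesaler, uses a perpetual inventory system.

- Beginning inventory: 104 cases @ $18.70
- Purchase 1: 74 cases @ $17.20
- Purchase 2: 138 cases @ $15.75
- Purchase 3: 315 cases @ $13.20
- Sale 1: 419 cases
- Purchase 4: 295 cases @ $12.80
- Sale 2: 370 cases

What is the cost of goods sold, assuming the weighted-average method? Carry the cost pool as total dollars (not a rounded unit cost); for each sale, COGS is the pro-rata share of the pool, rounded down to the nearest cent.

After Beginning: 104 on hand, pool $1,944.80 (≈ $18.7000 each)
After Purchase 1: 178 on hand, pool $3,217.60 (≈ $18.0764 each)
After Purchase 2: 316 on hand, pool $5,391.10 (≈ $17.0604 each)
After Purchase 3: 631 on hand, pool $9,549.10 (≈ $15.1333 each)
Sale 1, sell 419: 419/631 × $9,549.10 → $6,340.84
After Purchase 4: 507 on hand, pool $6,984.26 (≈ $13.7757 each)
Sale 2, sell 370: 370/507 × $6,984.26 → $5,096.99
Total COGS = $6,340.84 + $5,096.99 = $11,437.83
Ending inventory (cost pool remaining) = $1,887.27
Check: goods available $13,325.10 = COGS $11,437.83 + ending $1,887.27

COGS = $11,437.83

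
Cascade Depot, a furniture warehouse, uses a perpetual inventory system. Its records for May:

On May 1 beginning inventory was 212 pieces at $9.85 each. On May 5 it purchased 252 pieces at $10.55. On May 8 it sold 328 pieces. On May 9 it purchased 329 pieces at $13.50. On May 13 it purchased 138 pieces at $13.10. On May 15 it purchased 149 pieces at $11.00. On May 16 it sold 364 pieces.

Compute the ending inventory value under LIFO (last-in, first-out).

Ending inventory = $4,741.60

May 8, 328 sold [LIFO — newest first]: 252 @ $10.55 + 76 @ $9.85 = $3,407.20
May 16, 364 sold [LIFO — newest first]: 149 @ $11.00 + 138 @ $13.10 + 77 @ $13.50 = $4,486.30
Total COGS = $3,407.20 + $4,486.30 = $7,893.50
Ending inventory: 136 @ $9.85 + 252 @ $13.50 = $4,741.60
Check: goods available $12,635.10 = COGS $7,893.50 + ending $4,741.60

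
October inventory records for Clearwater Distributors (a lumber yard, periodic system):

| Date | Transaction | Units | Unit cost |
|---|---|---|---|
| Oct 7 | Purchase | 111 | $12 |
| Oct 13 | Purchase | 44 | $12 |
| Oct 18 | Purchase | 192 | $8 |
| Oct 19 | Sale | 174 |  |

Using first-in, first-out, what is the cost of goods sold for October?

Oct 19, 174 sold [FIFO — oldest first]: 111 @ $12 + 44 @ $12 + 19 @ $8 = $2,012
Ending inventory: 173 @ $8 = $1,384

COGS = $2,012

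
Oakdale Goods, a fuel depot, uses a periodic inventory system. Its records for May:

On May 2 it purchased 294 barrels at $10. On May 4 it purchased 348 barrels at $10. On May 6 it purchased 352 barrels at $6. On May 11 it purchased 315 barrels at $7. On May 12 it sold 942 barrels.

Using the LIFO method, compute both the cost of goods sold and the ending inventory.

COGS = $7,067; ending inventory = $3,670

May 12, 942 sold [LIFO — newest first]: 315 @ $7 + 352 @ $6 + 275 @ $10 = $7,067
Ending inventory: 294 @ $10 + 73 @ $10 = $3,670
Check: goods available $10,737 = COGS $7,067 + ending $3,670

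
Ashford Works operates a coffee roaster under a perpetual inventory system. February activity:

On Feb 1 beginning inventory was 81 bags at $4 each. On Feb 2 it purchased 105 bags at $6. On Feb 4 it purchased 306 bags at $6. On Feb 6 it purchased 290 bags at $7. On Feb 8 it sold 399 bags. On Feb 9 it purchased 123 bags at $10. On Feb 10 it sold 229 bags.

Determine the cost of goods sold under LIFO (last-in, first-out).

Feb 8, 399 sold [LIFO — newest first]: 290 @ $7 + 109 @ $6 = $2,684
Feb 10, 229 sold [LIFO — newest first]: 123 @ $10 + 106 @ $6 = $1,866
Total COGS = $2,684 + $1,866 = $4,550
Ending inventory: 81 @ $4 + 105 @ $6 + 91 @ $6 = $1,500
Check: goods available $6,050 = COGS $4,550 + ending $1,500

COGS = $4,550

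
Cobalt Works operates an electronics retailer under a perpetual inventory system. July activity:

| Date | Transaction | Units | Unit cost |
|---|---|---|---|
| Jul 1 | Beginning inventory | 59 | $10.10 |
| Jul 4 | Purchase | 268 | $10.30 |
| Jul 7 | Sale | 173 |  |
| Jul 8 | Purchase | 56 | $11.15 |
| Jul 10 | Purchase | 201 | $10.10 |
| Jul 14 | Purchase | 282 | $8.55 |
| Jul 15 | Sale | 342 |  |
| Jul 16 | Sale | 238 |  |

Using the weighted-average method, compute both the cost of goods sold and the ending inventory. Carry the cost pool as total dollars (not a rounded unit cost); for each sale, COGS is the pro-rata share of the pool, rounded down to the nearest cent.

After Jul 1: 59 on hand, pool $595.90 (≈ $10.1000 each)
After Jul 4: 327 on hand, pool $3,356.30 (≈ $10.2639 each)
Jul 7, sell 173: 173/327 × $3,356.30 → $1,775.65
After Jul 8: 210 on hand, pool $2,205.05 (≈ $10.5002 each)
After Jul 10: 411 on hand, pool $4,235.15 (≈ $10.3045 each)
After Jul 14: 693 on hand, pool $6,646.25 (≈ $9.5905 each)
Jul 15, sell 342: 342/693 × $6,646.25 → $3,279.96
Jul 16, sell 238: 238/351 × $3,366.29 → $2,282.55
Total COGS = $1,775.65 + $3,279.96 + $2,282.55 = $7,338.16
Ending inventory (cost pool remaining) = $1,083.74
Check: goods available $8,421.90 = COGS $7,338.16 + ending $1,083.74

COGS = $7,338.16; ending inventory = $1,083.74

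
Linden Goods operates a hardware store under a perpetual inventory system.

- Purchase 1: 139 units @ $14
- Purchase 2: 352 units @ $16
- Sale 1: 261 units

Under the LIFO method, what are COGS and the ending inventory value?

COGS = $4,176; ending inventory = $3,402

Sale 1 (261) [LIFO — newest first]: 261 @ $16 = $4,176
Ending inventory: 139 @ $14 + 91 @ $16 = $3,402
Check: goods available $7,578 = COGS $4,176 + ending $3,402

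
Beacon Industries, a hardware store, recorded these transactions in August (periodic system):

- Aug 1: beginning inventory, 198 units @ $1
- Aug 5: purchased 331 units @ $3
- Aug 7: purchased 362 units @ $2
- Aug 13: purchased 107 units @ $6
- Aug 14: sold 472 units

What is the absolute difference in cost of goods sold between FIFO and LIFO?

$355

FIFO COGS: 198 @ $1 + 274 @ $3 = $1,020
LIFO COGS: 107 @ $6 + 362 @ $2 + 3 @ $3 = $1,375
Difference = |$1,020 − $1,375| = $355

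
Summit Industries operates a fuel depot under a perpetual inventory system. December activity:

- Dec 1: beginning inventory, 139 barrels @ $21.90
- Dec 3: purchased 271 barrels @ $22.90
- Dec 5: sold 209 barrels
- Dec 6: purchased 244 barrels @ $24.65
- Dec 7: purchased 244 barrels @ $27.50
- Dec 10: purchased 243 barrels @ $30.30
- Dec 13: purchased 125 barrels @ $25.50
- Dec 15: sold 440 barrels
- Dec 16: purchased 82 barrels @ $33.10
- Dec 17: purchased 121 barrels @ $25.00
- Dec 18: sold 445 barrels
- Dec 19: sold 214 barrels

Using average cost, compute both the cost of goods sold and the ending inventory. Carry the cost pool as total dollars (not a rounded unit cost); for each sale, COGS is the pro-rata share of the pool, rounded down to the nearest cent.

After Dec 1: 139 on hand, pool $3,044.10 (≈ $21.9000 each)
After Dec 3: 410 on hand, pool $9,250.00 (≈ $22.5610 each)
Dec 5, sell 209: 209/410 × $9,250.00 → $4,715.24
After Dec 6: 445 on hand, pool $10,549.36 (≈ $23.7064 each)
After Dec 7: 689 on hand, pool $17,259.36 (≈ $25.0499 each)
After Dec 10: 932 on hand, pool $24,622.26 (≈ $26.4187 each)
After Dec 13: 1057 on hand, pool $27,809.76 (≈ $26.3101 each)
Dec 15, sell 440: 440/1057 × $27,809.76 → $11,576.43
After Dec 16: 699 on hand, pool $18,947.53 (≈ $27.1066 each)
After Dec 17: 820 on hand, pool $21,972.53 (≈ $26.7958 each)
Dec 18, sell 445: 445/820 × $21,972.53 → $11,924.11
Dec 19, sell 214: 214/375 × $10,048.42 → $5,734.29
Total COGS = $4,715.24 + $11,576.43 + $11,924.11 + $5,734.29 = $33,950.07
Ending inventory (cost pool remaining) = $4,314.13

COGS = $33,950.07; ending inventory = $4,314.13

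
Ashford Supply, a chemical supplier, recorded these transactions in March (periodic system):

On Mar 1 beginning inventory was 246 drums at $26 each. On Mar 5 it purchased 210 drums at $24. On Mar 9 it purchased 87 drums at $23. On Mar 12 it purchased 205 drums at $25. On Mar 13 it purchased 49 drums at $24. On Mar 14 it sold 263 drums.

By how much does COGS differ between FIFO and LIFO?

$296

FIFO COGS: 246 @ $26 + 17 @ $24 = $6,804
LIFO COGS: 49 @ $24 + 205 @ $25 + 9 @ $23 = $6,508
Difference = |$6,804 − $6,508| = $296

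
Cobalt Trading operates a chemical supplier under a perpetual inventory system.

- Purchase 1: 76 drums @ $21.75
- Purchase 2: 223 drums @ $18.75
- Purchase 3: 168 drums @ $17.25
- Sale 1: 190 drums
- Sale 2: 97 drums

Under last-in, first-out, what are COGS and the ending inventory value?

COGS = $5,129.25; ending inventory = $3,603.00

Sale 1 (190) [LIFO — newest first]: 168 @ $17.25 + 22 @ $18.75 = $3,310.50
Sale 2 (97) [LIFO — newest first]: 97 @ $18.75 = $1,818.75
Total COGS = $3,310.50 + $1,818.75 = $5,129.25
Ending inventory: 76 @ $21.75 + 104 @ $18.75 = $3,603.00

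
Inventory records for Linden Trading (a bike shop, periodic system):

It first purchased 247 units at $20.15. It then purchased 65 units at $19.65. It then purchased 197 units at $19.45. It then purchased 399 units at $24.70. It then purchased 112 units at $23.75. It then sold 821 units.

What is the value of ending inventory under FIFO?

Sale 1 (821) [FIFO — oldest first]: 247 @ $20.15 + 65 @ $19.65 + 197 @ $19.45 + 312 @ $24.70 = $17,792.35
Ending inventory: 87 @ $24.70 + 112 @ $23.75 = $4,808.90

Ending inventory = $4,808.90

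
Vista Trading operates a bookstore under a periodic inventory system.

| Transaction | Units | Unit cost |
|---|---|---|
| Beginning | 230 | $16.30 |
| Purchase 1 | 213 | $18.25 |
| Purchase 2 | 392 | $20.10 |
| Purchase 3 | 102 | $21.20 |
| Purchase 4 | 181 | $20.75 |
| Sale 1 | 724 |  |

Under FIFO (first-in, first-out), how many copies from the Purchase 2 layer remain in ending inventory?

Sale 1 (724) [FIFO — oldest first]: 230 @ $16.30 + 213 @ $18.25 + 281 @ $20.10 = $13,284.35
Ending inventory: 111 @ $20.10 + 102 @ $21.20 + 181 @ $20.75 = $8,149.25

111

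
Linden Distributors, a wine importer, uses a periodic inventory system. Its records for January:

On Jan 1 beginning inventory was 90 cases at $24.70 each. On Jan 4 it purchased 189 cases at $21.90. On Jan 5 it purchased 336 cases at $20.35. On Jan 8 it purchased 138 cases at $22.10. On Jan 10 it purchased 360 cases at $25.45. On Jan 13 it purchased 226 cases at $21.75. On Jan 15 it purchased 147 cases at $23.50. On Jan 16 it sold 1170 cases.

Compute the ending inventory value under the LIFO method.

Jan 16, 1170 sold [LIFO — newest first]: 147 @ $23.50 + 226 @ $21.75 + 360 @ $25.45 + 138 @ $22.10 + 299 @ $20.35 = $26,666.45
Ending inventory: 90 @ $24.70 + 189 @ $21.90 + 37 @ $20.35 = $7,115.05
Check: goods available $33,781.50 = COGS $26,666.45 + ending $7,115.05

Ending inventory = $7,115.05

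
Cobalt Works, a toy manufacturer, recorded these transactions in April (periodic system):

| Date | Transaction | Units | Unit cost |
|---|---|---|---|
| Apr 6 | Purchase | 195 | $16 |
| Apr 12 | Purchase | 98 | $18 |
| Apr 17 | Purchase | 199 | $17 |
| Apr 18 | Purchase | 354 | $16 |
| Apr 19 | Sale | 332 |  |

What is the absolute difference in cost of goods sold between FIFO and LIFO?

FIFO COGS: 195 @ $16 + 98 @ $18 + 39 @ $17 = $5,547
LIFO COGS: 332 @ $16 = $5,312
Difference = |$5,547 − $5,312| = $235

$235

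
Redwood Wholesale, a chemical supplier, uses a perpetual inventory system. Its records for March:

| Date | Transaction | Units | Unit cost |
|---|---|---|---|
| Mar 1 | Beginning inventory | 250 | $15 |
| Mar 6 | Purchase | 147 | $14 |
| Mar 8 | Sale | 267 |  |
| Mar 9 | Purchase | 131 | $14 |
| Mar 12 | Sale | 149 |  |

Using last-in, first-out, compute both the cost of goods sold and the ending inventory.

Mar 8, 267 sold [LIFO — newest first]: 147 @ $14 + 120 @ $15 = $3,858
Mar 12, 149 sold [LIFO — newest first]: 131 @ $14 + 18 @ $15 = $2,104
Total COGS = $3,858 + $2,104 = $5,962
Ending inventory: 112 @ $15 = $1,680
Check: goods available $7,642 = COGS $5,962 + ending $1,680

COGS = $5,962; ending inventory = $1,680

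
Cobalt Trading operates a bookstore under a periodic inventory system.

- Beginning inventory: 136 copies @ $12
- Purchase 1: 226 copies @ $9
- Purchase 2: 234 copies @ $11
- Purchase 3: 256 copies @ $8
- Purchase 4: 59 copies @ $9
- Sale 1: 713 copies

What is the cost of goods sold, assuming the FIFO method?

Sale 1 (713) [FIFO — oldest first]: 136 @ $12 + 226 @ $9 + 234 @ $11 + 117 @ $8 = $7,176
Ending inventory: 139 @ $8 + 59 @ $9 = $1,643

COGS = $7,176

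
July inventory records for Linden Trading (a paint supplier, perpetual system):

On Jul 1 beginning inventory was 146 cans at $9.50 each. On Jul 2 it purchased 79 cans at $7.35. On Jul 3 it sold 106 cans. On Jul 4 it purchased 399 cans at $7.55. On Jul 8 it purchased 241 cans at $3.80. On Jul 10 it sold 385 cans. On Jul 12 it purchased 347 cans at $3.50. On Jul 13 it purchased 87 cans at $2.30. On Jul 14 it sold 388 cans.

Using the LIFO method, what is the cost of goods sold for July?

COGS = $4,093.75

Jul 3, 106 sold [LIFO — newest first]: 79 @ $7.35 + 27 @ $9.50 = $837.15
Jul 10, 385 sold [LIFO — newest first]: 241 @ $3.80 + 144 @ $7.55 = $2,003.00
Jul 14, 388 sold [LIFO — newest first]: 87 @ $2.30 + 301 @ $3.50 = $1,253.60
Total COGS = $837.15 + $2,003.00 + $1,253.60 = $4,093.75
Ending inventory: 119 @ $9.50 + 255 @ $7.55 + 46 @ $3.50 = $3,216.75
Check: goods available $7,310.50 = COGS $4,093.75 + ending $3,216.75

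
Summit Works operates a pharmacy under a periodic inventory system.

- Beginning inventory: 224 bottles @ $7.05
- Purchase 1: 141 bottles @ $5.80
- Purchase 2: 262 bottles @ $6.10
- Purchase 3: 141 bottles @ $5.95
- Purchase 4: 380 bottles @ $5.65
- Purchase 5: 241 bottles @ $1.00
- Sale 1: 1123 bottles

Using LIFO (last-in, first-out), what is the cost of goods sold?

Sale 1 (1123) [LIFO — newest first]: 241 @ $1.00 + 380 @ $5.65 + 141 @ $5.95 + 262 @ $6.10 + 99 @ $5.80 = $5,399.35
Ending inventory: 224 @ $7.05 + 42 @ $5.80 = $1,822.80

COGS = $5,399.35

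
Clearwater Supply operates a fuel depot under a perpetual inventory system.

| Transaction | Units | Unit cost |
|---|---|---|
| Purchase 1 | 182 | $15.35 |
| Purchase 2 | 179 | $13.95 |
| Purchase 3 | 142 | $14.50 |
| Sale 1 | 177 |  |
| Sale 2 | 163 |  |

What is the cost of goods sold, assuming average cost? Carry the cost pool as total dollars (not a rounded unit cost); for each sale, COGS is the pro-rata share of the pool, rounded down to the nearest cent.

After Purchase 1: 182 on hand, pool $2,793.70 (≈ $15.3500 each)
After Purchase 2: 361 on hand, pool $5,290.75 (≈ $14.6558 each)
After Purchase 3: 503 on hand, pool $7,349.75 (≈ $14.6118 each)
Sale 1, sell 177: 177/503 × $7,349.75 → $2,586.29
Sale 2, sell 163: 163/326 × $4,763.46 → $2,381.73
Total COGS = $2,586.29 + $2,381.73 = $4,968.02
Ending inventory (cost pool remaining) = $2,381.73

COGS = $4,968.02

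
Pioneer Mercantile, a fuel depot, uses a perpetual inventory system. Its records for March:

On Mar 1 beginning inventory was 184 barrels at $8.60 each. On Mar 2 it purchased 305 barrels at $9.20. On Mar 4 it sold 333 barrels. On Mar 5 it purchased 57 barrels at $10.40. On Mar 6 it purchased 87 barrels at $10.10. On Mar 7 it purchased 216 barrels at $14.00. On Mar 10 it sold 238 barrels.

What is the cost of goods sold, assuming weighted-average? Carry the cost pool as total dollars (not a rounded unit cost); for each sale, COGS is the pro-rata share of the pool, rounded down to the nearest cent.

COGS = $5,707.64

After Mar 1: 184 on hand, pool $1,582.40 (≈ $8.6000 each)
After Mar 2: 489 on hand, pool $4,388.40 (≈ $8.9742 each)
Mar 4, sell 333: 333/489 × $4,388.40 → $2,988.41
After Mar 5: 213 on hand, pool $1,992.79 (≈ $9.3558 each)
After Mar 6: 300 on hand, pool $2,871.49 (≈ $9.5716 each)
After Mar 7: 516 on hand, pool $5,895.49 (≈ $11.4254 each)
Mar 10, sell 238: 238/516 × $5,895.49 → $2,719.23
Total COGS = $2,988.41 + $2,719.23 = $5,707.64
Ending inventory (cost pool remaining) = $3,176.26
Check: goods available $8,883.90 = COGS $5,707.64 + ending $3,176.26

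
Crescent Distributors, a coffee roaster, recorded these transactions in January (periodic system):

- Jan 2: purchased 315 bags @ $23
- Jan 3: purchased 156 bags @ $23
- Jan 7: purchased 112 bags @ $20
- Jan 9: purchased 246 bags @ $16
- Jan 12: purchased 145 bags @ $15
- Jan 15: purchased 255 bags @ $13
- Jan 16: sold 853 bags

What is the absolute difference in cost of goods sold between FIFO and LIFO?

$3,518

FIFO COGS: 315 @ $23 + 156 @ $23 + 112 @ $20 + 246 @ $16 + 24 @ $15 = $17,369
LIFO COGS: 255 @ $13 + 145 @ $15 + 246 @ $16 + 112 @ $20 + 95 @ $23 = $13,851
Difference = |$17,369 − $13,851| = $3,518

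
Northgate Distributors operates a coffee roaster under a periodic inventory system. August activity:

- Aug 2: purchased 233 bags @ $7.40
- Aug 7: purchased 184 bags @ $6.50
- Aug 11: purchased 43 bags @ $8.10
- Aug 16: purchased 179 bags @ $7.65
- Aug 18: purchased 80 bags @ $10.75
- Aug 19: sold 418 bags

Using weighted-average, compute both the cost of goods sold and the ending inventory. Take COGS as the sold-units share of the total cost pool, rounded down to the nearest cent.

Aug 19, sell 418: 418/719 × $5,497.85 → $3,196.24
Ending inventory (cost pool remaining) = $2,301.61
Check: goods available $5,497.85 = COGS $3,196.24 + ending $2,301.61

COGS = $3,196.24; ending inventory = $2,301.61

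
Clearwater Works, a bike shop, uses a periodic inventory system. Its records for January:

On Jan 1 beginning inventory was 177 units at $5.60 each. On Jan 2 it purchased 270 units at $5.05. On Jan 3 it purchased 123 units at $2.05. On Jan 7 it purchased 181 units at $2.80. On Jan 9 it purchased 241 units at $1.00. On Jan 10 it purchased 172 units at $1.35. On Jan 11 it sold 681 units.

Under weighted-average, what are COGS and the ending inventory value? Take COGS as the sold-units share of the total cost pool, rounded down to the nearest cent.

COGS = $2,098.49; ending inventory = $1,488.36

Jan 11, sell 681: 681/1164 × $3,586.85 → $2,098.49
Ending inventory (cost pool remaining) = $1,488.36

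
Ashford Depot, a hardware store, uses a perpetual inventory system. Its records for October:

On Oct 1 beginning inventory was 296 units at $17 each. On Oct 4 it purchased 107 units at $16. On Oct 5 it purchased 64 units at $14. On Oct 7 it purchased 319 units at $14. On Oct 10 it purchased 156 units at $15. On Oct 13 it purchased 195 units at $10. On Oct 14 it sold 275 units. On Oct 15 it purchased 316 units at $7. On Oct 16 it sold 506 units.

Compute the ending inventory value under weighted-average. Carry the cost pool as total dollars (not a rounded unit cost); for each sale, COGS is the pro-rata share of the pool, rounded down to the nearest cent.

Ending inventory = $8,352.88

After Oct 1: 296 on hand, pool $5,032.00 (≈ $17.0000 each)
After Oct 4: 403 on hand, pool $6,744.00 (≈ $16.7345 each)
After Oct 5: 467 on hand, pool $7,640.00 (≈ $16.3597 each)
After Oct 7: 786 on hand, pool $12,106.00 (≈ $15.4020 each)
After Oct 10: 942 on hand, pool $14,446.00 (≈ $15.3355 each)
After Oct 13: 1137 on hand, pool $16,396.00 (≈ $14.4204 each)
Oct 14, sell 275: 275/1137 × $16,396.00 → $3,965.61
After Oct 15: 1178 on hand, pool $14,642.39 (≈ $12.4299 each)
Oct 16, sell 506: 506/1178 × $14,642.39 → $6,289.51
Total COGS = $3,965.61 + $6,289.51 = $10,255.12
Ending inventory (cost pool remaining) = $8,352.88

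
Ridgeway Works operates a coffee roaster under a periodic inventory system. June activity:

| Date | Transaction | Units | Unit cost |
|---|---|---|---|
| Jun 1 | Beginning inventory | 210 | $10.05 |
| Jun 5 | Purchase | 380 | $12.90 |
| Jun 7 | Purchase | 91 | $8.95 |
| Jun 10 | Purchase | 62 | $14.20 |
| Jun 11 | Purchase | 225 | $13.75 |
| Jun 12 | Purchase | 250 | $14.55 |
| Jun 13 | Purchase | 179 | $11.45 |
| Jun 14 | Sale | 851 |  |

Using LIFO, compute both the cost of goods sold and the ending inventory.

Jun 14, 851 sold [LIFO — newest first]: 179 @ $11.45 + 250 @ $14.55 + 225 @ $13.75 + 62 @ $14.20 + 91 @ $8.95 + 44 @ $12.90 = $11,043.25
Ending inventory: 210 @ $10.05 + 336 @ $12.90 = $6,444.90
Check: goods available $17,488.15 = COGS $11,043.25 + ending $6,444.90

COGS = $11,043.25; ending inventory = $6,444.90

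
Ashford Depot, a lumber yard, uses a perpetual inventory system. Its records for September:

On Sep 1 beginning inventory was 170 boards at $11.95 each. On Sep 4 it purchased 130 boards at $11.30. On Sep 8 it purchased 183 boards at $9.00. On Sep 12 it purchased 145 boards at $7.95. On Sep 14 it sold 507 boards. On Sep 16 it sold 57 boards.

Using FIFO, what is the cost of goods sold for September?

Sep 14, 507 sold [FIFO — oldest first]: 170 @ $11.95 + 130 @ $11.30 + 183 @ $9.00 + 24 @ $7.95 = $5,338.30
Sep 16, 57 sold [FIFO — oldest first]: 57 @ $7.95 = $453.15
Total COGS = $5,338.30 + $453.15 = $5,791.45
Ending inventory: 64 @ $7.95 = $508.80
Check: goods available $6,300.25 = COGS $5,791.45 + ending $508.80

COGS = $5,791.45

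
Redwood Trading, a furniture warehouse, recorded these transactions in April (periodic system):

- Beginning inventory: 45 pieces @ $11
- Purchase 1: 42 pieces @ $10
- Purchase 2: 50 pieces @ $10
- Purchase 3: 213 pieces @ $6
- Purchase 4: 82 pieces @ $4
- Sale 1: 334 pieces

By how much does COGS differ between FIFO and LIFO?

$601

FIFO COGS: 45 @ $11 + 42 @ $10 + 50 @ $10 + 197 @ $6 = $2,597
LIFO COGS: 82 @ $4 + 213 @ $6 + 39 @ $10 = $1,996
Difference = |$2,597 − $1,996| = $601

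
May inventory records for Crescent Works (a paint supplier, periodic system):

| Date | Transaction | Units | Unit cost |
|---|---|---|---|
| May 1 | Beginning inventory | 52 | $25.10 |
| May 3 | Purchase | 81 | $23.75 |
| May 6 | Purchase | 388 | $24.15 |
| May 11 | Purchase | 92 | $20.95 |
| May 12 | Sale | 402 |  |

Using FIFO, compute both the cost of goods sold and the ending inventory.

May 12, 402 sold [FIFO — oldest first]: 52 @ $25.10 + 81 @ $23.75 + 269 @ $24.15 = $9,725.30
Ending inventory: 119 @ $24.15 + 92 @ $20.95 = $4,801.25
Check: goods available $14,526.55 = COGS $9,725.30 + ending $4,801.25

COGS = $9,725.30; ending inventory = $4,801.25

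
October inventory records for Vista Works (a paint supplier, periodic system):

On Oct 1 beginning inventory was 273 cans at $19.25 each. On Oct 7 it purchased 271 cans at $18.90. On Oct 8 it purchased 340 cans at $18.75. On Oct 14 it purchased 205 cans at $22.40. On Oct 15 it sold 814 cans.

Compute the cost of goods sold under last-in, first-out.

COGS = $16,051.10

Oct 15, 814 sold [LIFO — newest first]: 205 @ $22.40 + 340 @ $18.75 + 269 @ $18.90 = $16,051.10
Ending inventory: 273 @ $19.25 + 2 @ $18.90 = $5,293.05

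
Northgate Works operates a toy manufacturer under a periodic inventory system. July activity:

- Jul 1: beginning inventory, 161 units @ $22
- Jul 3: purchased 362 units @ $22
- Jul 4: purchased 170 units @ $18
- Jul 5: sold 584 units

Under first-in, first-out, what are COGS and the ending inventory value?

Jul 5, 584 sold [FIFO — oldest first]: 161 @ $22 + 362 @ $22 + 61 @ $18 = $12,604
Ending inventory: 109 @ $18 = $1,962

COGS = $12,604; ending inventory = $1,962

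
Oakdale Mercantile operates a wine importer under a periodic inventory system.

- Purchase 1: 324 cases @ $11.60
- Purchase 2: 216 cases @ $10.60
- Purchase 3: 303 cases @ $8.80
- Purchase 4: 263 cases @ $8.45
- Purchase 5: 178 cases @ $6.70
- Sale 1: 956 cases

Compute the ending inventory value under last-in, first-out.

Ending inventory = $3,800.80

Sale 1 (956) [LIFO — newest first]: 178 @ $6.70 + 263 @ $8.45 + 303 @ $8.80 + 212 @ $10.60 = $8,328.55
Ending inventory: 324 @ $11.60 + 4 @ $10.60 = $3,800.80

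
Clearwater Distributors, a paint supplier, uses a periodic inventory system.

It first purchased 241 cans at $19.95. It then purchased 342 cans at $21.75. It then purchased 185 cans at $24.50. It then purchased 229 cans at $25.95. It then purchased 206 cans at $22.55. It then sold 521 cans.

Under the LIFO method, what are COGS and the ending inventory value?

COGS = $12,694.85; ending inventory = $14,671.95

Sale 1 (521) [LIFO — newest first]: 206 @ $22.55 + 229 @ $25.95 + 86 @ $24.50 = $12,694.85
Ending inventory: 241 @ $19.95 + 342 @ $21.75 + 99 @ $24.50 = $14,671.95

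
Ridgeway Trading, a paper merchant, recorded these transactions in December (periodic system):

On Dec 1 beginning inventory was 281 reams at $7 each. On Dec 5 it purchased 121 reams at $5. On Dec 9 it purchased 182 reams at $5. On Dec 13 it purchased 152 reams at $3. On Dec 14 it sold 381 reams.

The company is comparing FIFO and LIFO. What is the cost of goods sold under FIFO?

COGS = $2,467

FIFO COGS: 281 @ $7 + 100 @ $5 = $2,467
LIFO COGS: 152 @ $3 + 182 @ $5 + 47 @ $5 = $1,601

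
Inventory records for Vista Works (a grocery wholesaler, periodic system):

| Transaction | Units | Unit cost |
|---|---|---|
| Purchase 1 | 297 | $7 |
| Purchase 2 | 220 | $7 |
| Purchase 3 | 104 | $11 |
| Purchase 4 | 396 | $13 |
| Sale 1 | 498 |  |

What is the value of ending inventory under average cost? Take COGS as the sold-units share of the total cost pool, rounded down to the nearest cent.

Sale 1, sell 498: 498/1017 × $9,911.00 → $4,853.17
Ending inventory (cost pool remaining) = $5,057.83

Ending inventory = $5,057.83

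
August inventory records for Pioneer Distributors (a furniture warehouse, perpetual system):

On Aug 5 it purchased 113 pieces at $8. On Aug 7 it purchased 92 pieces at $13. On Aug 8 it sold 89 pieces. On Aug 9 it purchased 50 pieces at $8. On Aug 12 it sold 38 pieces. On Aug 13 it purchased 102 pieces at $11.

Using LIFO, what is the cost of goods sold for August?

Aug 8, 89 sold [LIFO — newest first]: 89 @ $13 = $1,157
Aug 12, 38 sold [LIFO — newest first]: 38 @ $8 = $304
Total COGS = $1,157 + $304 = $1,461
Ending inventory: 113 @ $8 + 3 @ $13 + 12 @ $8 + 102 @ $11 = $2,161
Check: goods available $3,622 = COGS $1,461 + ending $2,161

COGS = $1,461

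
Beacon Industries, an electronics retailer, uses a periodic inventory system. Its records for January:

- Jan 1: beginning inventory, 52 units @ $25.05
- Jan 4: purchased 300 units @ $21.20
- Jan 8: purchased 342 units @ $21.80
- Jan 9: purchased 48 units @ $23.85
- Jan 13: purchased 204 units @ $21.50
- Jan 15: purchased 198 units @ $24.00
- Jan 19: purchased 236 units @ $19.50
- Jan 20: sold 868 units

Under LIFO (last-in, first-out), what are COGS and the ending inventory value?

COGS = $18,852.40; ending inventory = $11,150.60

Jan 20, 868 sold [LIFO — newest first]: 236 @ $19.50 + 198 @ $24.00 + 204 @ $21.50 + 48 @ $23.85 + 182 @ $21.80 = $18,852.40
Ending inventory: 52 @ $25.05 + 300 @ $21.20 + 160 @ $21.80 = $11,150.60
Check: goods available $30,003.00 = COGS $18,852.40 + ending $11,150.60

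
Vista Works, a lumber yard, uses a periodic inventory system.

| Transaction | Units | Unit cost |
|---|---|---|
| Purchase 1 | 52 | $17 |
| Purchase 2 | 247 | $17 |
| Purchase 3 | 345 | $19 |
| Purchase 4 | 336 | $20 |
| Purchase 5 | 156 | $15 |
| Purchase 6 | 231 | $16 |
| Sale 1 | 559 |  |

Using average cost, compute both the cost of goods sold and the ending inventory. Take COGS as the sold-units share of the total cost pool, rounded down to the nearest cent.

Sale 1, sell 559: 559/1367 × $24,394.00 → $9,975.30
Ending inventory (cost pool remaining) = $14,418.70
Check: goods available $24,394.00 = COGS $9,975.30 + ending $14,418.70

COGS = $9,975.30; ending inventory = $14,418.70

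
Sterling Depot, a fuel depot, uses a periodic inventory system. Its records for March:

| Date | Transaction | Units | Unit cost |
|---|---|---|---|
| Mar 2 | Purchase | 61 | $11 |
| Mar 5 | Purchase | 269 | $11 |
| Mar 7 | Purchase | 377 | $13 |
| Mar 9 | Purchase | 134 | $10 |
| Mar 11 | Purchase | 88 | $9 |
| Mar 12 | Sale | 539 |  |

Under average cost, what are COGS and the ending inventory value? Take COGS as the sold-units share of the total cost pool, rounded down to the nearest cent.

COGS = $6,186.60; ending inventory = $4,476.40

Mar 12, sell 539: 539/929 × $10,663.00 → $6,186.60
Ending inventory (cost pool remaining) = $4,476.40
Check: goods available $10,663.00 = COGS $6,186.60 + ending $4,476.40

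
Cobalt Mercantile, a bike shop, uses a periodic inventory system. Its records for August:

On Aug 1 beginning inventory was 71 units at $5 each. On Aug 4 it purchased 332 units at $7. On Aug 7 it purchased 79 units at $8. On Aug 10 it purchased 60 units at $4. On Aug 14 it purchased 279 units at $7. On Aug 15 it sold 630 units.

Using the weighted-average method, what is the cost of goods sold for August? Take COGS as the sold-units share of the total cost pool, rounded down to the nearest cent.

Aug 15, sell 630: 630/821 × $5,504.00 → $4,223.53
Ending inventory (cost pool remaining) = $1,280.47

COGS = $4,223.53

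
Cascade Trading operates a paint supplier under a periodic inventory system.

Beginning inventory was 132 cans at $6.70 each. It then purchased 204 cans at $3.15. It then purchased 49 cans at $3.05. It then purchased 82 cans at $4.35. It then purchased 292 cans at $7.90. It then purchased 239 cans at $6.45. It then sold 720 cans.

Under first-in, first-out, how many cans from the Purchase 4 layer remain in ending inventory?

Sale 1 (720) [FIFO — oldest first]: 132 @ $6.70 + 204 @ $3.15 + 49 @ $3.05 + 82 @ $4.35 + 253 @ $7.90 = $4,031.85
Ending inventory: 39 @ $7.90 + 239 @ $6.45 = $1,849.65
Check: goods available $5,881.50 = COGS $4,031.85 + ending $1,849.65

39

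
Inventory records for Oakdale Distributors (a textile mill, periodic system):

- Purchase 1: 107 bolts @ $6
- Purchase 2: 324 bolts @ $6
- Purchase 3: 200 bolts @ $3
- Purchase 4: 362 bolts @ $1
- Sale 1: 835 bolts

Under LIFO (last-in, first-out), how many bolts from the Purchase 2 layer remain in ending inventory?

Sale 1 (835) [LIFO — newest first]: 362 @ $1 + 200 @ $3 + 273 @ $6 = $2,600
Ending inventory: 107 @ $6 + 51 @ $6 = $948
Check: goods available $3,548 = COGS $2,600 + ending $948

51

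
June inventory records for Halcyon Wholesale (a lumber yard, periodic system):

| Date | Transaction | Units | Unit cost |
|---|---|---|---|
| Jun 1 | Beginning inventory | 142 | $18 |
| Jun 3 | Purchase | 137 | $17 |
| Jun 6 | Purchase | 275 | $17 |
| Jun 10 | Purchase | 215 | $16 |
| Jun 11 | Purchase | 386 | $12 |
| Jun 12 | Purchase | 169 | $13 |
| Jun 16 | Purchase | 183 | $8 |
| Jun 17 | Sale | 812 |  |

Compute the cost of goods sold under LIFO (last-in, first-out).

COGS = $9,477

Jun 17, 812 sold [LIFO — newest first]: 183 @ $8 + 169 @ $13 + 386 @ $12 + 74 @ $16 = $9,477
Ending inventory: 142 @ $18 + 137 @ $17 + 275 @ $17 + 141 @ $16 = $11,816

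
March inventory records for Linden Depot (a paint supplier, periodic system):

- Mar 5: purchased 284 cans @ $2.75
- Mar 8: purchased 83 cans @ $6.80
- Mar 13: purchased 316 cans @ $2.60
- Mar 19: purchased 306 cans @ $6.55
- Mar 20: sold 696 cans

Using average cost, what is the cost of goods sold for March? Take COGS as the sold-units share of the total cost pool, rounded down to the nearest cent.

COGS = $2,935.51

Mar 20, sell 696: 696/989 × $4,171.30 → $2,935.51
Ending inventory (cost pool remaining) = $1,235.79
Check: goods available $4,171.30 = COGS $2,935.51 + ending $1,235.79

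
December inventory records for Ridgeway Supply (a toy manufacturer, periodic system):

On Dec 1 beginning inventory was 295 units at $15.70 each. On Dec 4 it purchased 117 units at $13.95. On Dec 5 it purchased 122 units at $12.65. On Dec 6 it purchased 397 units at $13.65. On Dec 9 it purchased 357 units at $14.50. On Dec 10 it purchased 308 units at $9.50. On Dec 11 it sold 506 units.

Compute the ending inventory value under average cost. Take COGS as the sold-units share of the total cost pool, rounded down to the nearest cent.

Dec 11, sell 506: 506/1596 × $21,328.50 → $6,762.04
Ending inventory (cost pool remaining) = $14,566.46

Ending inventory = $14,566.46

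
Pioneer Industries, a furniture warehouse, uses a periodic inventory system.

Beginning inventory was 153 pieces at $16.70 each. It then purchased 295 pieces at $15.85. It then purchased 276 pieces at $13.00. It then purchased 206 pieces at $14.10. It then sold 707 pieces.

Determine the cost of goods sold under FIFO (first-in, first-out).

Sale 1 (707) [FIFO — oldest first]: 153 @ $16.70 + 295 @ $15.85 + 259 @ $13.00 = $10,597.85
Ending inventory: 17 @ $13.00 + 206 @ $14.10 = $3,125.60
Check: goods available $13,723.45 = COGS $10,597.85 + ending $3,125.60

COGS = $10,597.85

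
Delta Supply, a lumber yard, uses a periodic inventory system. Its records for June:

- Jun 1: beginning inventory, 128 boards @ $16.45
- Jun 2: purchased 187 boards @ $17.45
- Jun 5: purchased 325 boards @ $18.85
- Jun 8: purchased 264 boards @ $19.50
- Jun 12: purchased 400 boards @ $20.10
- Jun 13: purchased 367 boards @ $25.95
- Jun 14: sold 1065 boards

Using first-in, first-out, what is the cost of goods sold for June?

COGS = $19,879.10

Jun 14, 1065 sold [FIFO — oldest first]: 128 @ $16.45 + 187 @ $17.45 + 325 @ $18.85 + 264 @ $19.50 + 161 @ $20.10 = $19,879.10
Ending inventory: 239 @ $20.10 + 367 @ $25.95 = $14,327.55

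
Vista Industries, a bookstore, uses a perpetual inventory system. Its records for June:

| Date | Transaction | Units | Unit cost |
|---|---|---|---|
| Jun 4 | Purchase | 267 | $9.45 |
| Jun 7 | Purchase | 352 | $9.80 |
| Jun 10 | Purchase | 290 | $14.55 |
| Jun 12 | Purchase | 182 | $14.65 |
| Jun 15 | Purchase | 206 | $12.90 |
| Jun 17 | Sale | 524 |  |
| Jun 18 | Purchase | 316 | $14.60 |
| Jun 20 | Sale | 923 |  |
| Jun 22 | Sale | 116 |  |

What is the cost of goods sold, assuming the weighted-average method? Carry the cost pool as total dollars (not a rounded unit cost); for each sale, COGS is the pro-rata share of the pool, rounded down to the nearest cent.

After Jun 4: 267 on hand, pool $2,523.15 (≈ $9.4500 each)
After Jun 7: 619 on hand, pool $5,972.75 (≈ $9.6490 each)
After Jun 10: 909 on hand, pool $10,192.25 (≈ $11.2126 each)
After Jun 12: 1091 on hand, pool $12,858.55 (≈ $11.7860 each)
After Jun 15: 1297 on hand, pool $15,515.95 (≈ $11.9630 each)
Jun 17, sell 524: 524/1297 × $15,515.95 → $6,268.58
After Jun 18: 1089 on hand, pool $13,860.97 (≈ $12.7282 each)
Jun 20, sell 923: 923/1089 × $13,860.97 → $11,748.09
Jun 22, sell 116: 116/166 × $2,112.88 → $1,476.47
Total COGS = $6,268.58 + $11,748.09 + $1,476.47 = $19,493.14
Ending inventory (cost pool remaining) = $636.41

COGS = $19,493.14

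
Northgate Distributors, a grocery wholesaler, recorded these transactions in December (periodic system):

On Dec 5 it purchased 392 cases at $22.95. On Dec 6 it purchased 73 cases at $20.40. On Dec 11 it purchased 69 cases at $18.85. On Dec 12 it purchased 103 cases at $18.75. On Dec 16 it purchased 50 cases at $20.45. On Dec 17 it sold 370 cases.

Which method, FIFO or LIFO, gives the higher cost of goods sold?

FIFO COGS: 370 @ $22.95 = $8,491.50
LIFO COGS: 50 @ $20.45 + 103 @ $18.75 + 69 @ $18.85 + 73 @ $20.40 + 75 @ $22.95 = $7,464.85

FIFO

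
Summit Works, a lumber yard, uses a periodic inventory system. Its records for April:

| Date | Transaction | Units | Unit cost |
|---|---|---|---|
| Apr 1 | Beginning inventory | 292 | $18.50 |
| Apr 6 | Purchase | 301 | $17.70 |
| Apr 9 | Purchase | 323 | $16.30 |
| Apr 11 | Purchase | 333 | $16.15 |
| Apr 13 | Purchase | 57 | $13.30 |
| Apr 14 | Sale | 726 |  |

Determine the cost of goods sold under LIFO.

Apr 14, 726 sold [LIFO — newest first]: 57 @ $13.30 + 333 @ $16.15 + 323 @ $16.30 + 13 @ $17.70 = $11,631.05
Ending inventory: 292 @ $18.50 + 288 @ $17.70 = $10,499.60
Check: goods available $22,130.65 = COGS $11,631.05 + ending $10,499.60

COGS = $11,631.05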